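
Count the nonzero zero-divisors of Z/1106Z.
In Z/1106Z each nonzero element is either a unit (gcd with 1106 is 1) or a zero-divisor (gcd > 1). The number of units is φ(1106): factorise 1106 = 2 · 7 · 79, so φ(1106) = (2 − 1) · (7 − 1) · (79 − 1) = 1 · 6 · 78 = 468. The nonzero elements number 1106 − 1 = 1105. Hence the nonzero zero-divisors number 1105 − 468 = 637.

Final answer: Z/1106Z has 637 nonzero zero-divisors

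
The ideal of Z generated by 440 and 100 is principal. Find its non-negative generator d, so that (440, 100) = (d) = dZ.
(440, 100) = (20); d = 20

In the PID Z, (a, b) is generated by gcd(a, b). Compute gcd(440, 100) with the extended Euclidean algorithm, tracking rows (r, s, t) with s·440 + t·100 = r:
  row A: (440, 1, 0)   [1·440 + 0·100 = 440]
  row B: (100, 0, 1)   [0·440 + 1·100 = 100]
  440 = 4·100 + 40   → row C = row A − 4·row B = (40, 1, −4)   [check: 1·440 − 4·100 = 40]
  100 = 2·40 + 20   → row D = row B − 2·row C = (20, −2, 9)   [check: −2·440 + 9·100 = 20]
  40 = 2·20 + 0   → remainder 0, stop. gcd = 20 (last nonzero row D).
So gcd(440, 100) = 20, with Bézout identity −2·440 + 9·100 = 20. Containment (⊇): the Bézout identity exhibits 20 as an element of (440, 100), giving (20) ⊆ (440, 100). Containment (⊆): since 20 | 440 and 20 | 100 (440 = 20·22, 100 = 20·5), every Z-linear combination of 440 and 100 is divisible by 20, so (440, 100) ⊆ (20). Therefore (440, 100) = (20), d = 20.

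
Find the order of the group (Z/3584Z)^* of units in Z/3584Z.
|(Z/3584Z)^*| = 1536

(Z/3584Z)^* consists of the classes a with gcd(a, 3584) = 1, so its order is φ(3584). φ is multiplicative, with φ(p^e) = p^e − p^(e−1). Factorise 3584 = 2^9 · 7. Then
  φ(3584) = (2^9 − 2^8) · (7 − 1) = 256 · 6 = 1536.
Thus |(Z/3584Z)^*| = 1536.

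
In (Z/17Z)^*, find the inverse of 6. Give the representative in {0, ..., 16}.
Apply the extended Euclidean algorithm to (17, 6), tracking rows (r, s, t) with s·17 + t·6 = r. Each division r_prev = q·r_cur + r_new produces the new row as (previous row) − q·(current row):
  row A: (17, 1, 0)   [1·17 + 0·6 = 17]
  row B: (6, 0, 1)   [0·17 + 1·6 = 6]
  17 = 2·6 + 5   → row C = row A − 2·row B = (5, 1, −2)   [check: 1·17 − 2·6 = 5]
  6 = 1·5 + 1   → row D = row B − 1·row C = (1, −1, 3)   [check: −1·17 + 3·6 = 1]
  5 = 5·1 + 0   → remainder 0, stop. gcd = 1 (last nonzero row D).
The gcd is 1, so 6 is invertible mod 17. The last nonzero row gives −1·17 + 3·6 = 1, so t = 3. So 6^(−1) ≡ 3 (mod 17). Verify: 6 · 3 = 18 ≡ 1 (mod 17). ✓

Final answer: 6^(−1) ≡ 3 (mod 17)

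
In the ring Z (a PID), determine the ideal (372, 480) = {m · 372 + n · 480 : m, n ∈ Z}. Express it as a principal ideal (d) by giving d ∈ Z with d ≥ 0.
In the PID Z, (a, b) is generated by gcd(a, b). Compute gcd(480, 372) with the extended Euclidean algorithm, tracking rows (r, s, t) with s·480 + t·372 = r:
  row A: (480, 1, 0)   [1·480 + 0·372 = 480]
  row B: (372, 0, 1)   [0·480 + 1·372 = 372]
  480 = 1·372 + 108   → row C = row A − 1·row B = (108, 1, −1)   [check: 1·480 − 1·372 = 108]
  372 = 3·108 + 48   → row D = row B − 3·row C = (48, −3, 4)   [check: −3·480 + 4·372 = 48]
  108 = 2·48 + 12   → row E = row C − 2·row D = (12, 7, −9)   [check: 7·480 − 9·372 = 12]
  48 = 4·12 + 0   → remainder 0, stop. gcd = 12 (last nonzero row E).
So gcd(372, 480) = 12, with Bézout identity 7·480 − 9·372 = 12. Containment (⊇): the Bézout identity exhibits 12 as an element of (372, 480), giving (12) ⊆ (372, 480). Containment (⊆): since 12 | 372 and 12 | 480 (372 = 12·31, 480 = 12·40), every Z-linear combination of 372 and 480 is divisible by 12, so (372, 480) ⊆ (12). Therefore (372, 480) = (12), d = 12.

Final answer: (372, 480) = (12); d = 12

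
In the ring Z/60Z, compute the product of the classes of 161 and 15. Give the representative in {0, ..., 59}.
15

Reduce the factors first: 161 ≡ 41 (mod 60), so 161 · 15 ≡ 41 · 15 (mod 60). 41 · 15 = 615. Dividing by 60: 615 = 10·60 + 15. So (161 · 15) mod 60 = 15.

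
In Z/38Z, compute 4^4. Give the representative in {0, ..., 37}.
Use repeated squaring. Binary(4) = 100. Walk through the bits of the exponent 4 left-to-right: at each bit after the leading one, square the running value, then multiply by 4 if the bit is 1 (always reducing mod 38):
  bit 1 = 1 (leading): start with 4.
  bit 2 = 0: square 4^2 = 16 (mod 38).
  bit 3 = 0: square 16^2 = 256 ≡ 28 (mod 38).
Final value: 4^4 ≡ 28 (mod 38).

Final answer: 28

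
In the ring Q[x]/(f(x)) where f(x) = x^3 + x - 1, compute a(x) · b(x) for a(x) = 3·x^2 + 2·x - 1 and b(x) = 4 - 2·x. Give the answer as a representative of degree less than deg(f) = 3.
a · b ≡ 8·x^2 + 16·x - 10 (mod f(x))

First multiply in Q[x] without reducing: a · b = -6·x^3 + 8·x^2 + 10·x - 4. Now divide by f(x) = x^3 + x - 1, eliminating the leading term at each step:
  leading term -6·x^3: subtract (-6)·f(x) = -6·x^3 - 6·x + 6, leaving 8·x^2 + 16·x - 10
The degree is now < 3, so this is the remainder. Hence a · b ≡ 8·x^2 + 16·x - 10 in Q[x]/(f).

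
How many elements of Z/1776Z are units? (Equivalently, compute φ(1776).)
Z/1776Z has φ(1776) = 576 units

An element a ∈ Z/1776Z is a unit iff gcd(a, 1776) = 1, so the number of units is φ(1776). φ is multiplicative, with φ(p^e) = p^e − p^(e−1). Factorise 1776 = 2^4 · 3 · 37. Then
  φ(1776) = (2^4 − 2^3) · (3 − 1) · (37 − 1) = 8 · 2 · 36 = 576.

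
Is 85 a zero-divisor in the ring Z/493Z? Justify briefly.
YES

gcd(85, 493) = 17 > 1, so 85 is not a unit in Z/493Z. In Z/nZ every nonzero non-unit is a zero-divisor: explicitly, take b = 493/gcd = 29 ≠ 0 (mod 493); then 85·29 = 2465 = 5·493, i.e. 85·29 ≡ 0 (mod 493). So 85 is a zero-divisor.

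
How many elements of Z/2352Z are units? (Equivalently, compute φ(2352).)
An element a ∈ Z/2352Z is a unit iff gcd(a, 2352) = 1, so the number of units is φ(2352). φ is multiplicative, with φ(p^e) = p^e − p^(e−1). Factorise 2352 = 2^4 · 3 · 7^2. Then
  φ(2352) = (2^4 − 2^3) · (3 − 1) · (7^2 − 7^1) = 8 · 2 · 42 = 672.

Final answer: Z/2352Z has φ(2352) = 672 units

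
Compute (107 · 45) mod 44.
19

Reduce the factors first: 107 ≡ 19, 45 ≡ 1 (mod 44), so 107 · 45 ≡ 19 · 1 (mod 44). 19 · 1 = 19. Dividing by 44: 19 = 0·44 + 19. So (107 · 45) mod 44 = 19.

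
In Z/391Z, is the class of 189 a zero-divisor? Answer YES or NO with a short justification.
NO

gcd(189, 391) = 1, so 189 is a unit in Z/391Z (it has a multiplicative inverse). A unit cannot be a zero-divisor: if 189·b ≡ 0 then multiplying both sides by 189^(−1) gives b ≡ 0. So 189 is not a zero-divisor.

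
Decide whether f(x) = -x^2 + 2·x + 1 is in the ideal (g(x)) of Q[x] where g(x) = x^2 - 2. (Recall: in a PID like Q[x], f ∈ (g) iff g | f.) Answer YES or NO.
In Q[x] the ideal (g) consists of all multiples of g, so f ∈ (g) iff g | f, i.e. iff the remainder of f on division by g is 0. Divide f by g (g is monic, so eliminate the leading term of the running remainder at each step):
  leading term -x^2: subtract (-1)·g(x) = 2 - x^2, leaving 2·x - 1
The remainder r(x) = 2·x - 1 ≠ 0 (and deg r < deg g), so g ∤ f, i.e. f ∉ (g).

Final answer: NO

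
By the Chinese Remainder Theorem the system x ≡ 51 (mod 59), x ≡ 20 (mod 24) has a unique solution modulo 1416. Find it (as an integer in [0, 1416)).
The moduli 59, 24 are pairwise coprime, so by the CRT there is a unique solution mod 59·24 = 1416.
Solve by successive substitution. Start with x ≡ 51 (mod 59).
  Combine with x ≡ 20 (mod 24): write x = 51 + 59·t and require 51 + 59·t ≡ 20 (mod 24), i.e. 59·t ≡ 20 − 51 ≡ 17 (mod 24). Since 59^(−1) ≡ 11 (mod 24) (59 ≡ 11 (mod 24)), t ≡ 11·17 ≡ 19 (mod 24). So x ≡ 51 + 59·19 = 1172 (mod 1416).
Unique solution in [0, 1416): x = 1172.

Final answer: x ≡ 1172 (mod 1416); the representative in [0, 1416) is 1172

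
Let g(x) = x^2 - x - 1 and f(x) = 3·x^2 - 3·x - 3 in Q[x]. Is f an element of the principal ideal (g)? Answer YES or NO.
YES

In Q[x] the ideal (g) consists of all multiples of g, so f ∈ (g) iff g | f, i.e. iff the remainder of f on division by g is 0. Divide f by g (g is monic, so eliminate the leading term of the running remainder at each step):
  leading term 3·x^2: subtract (3)·g(x) = 3·x^2 - 3·x - 3, leaving 0
The remainder is 0, so f(x) = g(x) · h(x) with h(x) = 3. Hence g | f, i.e. f ∈ (g).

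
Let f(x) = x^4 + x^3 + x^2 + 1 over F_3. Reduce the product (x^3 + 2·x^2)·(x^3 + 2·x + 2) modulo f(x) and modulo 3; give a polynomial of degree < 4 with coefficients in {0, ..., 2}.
a · b ≡ 2·x^3 + 2·x (mod f(x))

Multiply as integer polynomials: a · b = x^6 + 2·x^5 + 2·x^4 + 6·x^3 + 4·x^2. Reducing coefficients mod 3: a · b ≡ x^6 + 2·x^5 + 2·x^4 + x^2. Now divide by f(x) = x^4 + x^3 + x^2 + 1 in F_3[x], eliminating the leading term at each step:
  leading term x^6: subtract (x^2)·f(x) = x^6 + x^5 + x^4 + x^2, leaving x^5 + x^4 (coefficients mod 3)
  leading term x^5: subtract (x)·f(x) = x^5 + x^4 + x^3 + x, leaving 2·x^3 + 2·x (coefficients mod 3)
The degree is now < 4, so this is the remainder. Hence a · b ≡ 2·x^3 + 2·x in F_3[x]/(f).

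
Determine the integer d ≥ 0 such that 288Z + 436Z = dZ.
(288, 436) = (4); d = 4

In the PID Z, (a, b) is generated by gcd(a, b). Compute gcd(436, 288) with the extended Euclidean algorithm, tracking rows (r, s, t) with s·436 + t·288 = r:
  row A: (436, 1, 0)   [1·436 + 0·288 = 436]
  row B: (288, 0, 1)   [0·436 + 1·288 = 288]
  436 = 1·288 + 148   → row C = row A − 1·row B = (148, 1, −1)   [check: 1·436 − 1·288 = 148]
  288 = 1·148 + 140   → row D = row B − 1·row C = (140, −1, 2)   [check: −1·436 + 2·288 = 140]
  148 = 1·140 + 8   → row E = row C − 1·row D = (8, 2, −3)   [check: 2·436 − 3·288 = 8]
  140 = 17·8 + 4   → row F = row D − 17·row E = (4, −35, 53)   [check: −35·436 + 53·288 = 4]
  8 = 2·4 + 0   → remainder 0, stop. gcd = 4 (last nonzero row F).
So gcd(288, 436) = 4, with Bézout identity −35·436 + 53·288 = 4. Containment (⊇): the Bézout identity exhibits 4 as an element of (288, 436), giving (4) ⊆ (288, 436). Containment (⊆): since 4 | 288 and 4 | 436 (288 = 4·72, 436 = 4·109), every Z-linear combination of 288 and 436 is divisible by 4, so (288, 436) ⊆ (4). Therefore (288, 436) = (4), d = 4.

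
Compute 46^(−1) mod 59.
Apply the extended Euclidean algorithm to (59, 46), tracking rows (r, s, t) with s·59 + t·46 = r. Each division r_prev = q·r_cur + r_new produces the new row as (previous row) − q·(current row):
  row A: (59, 1, 0)   [1·59 + 0·46 = 59]
  row B: (46, 0, 1)   [0·59 + 1·46 = 46]
  59 = 1·46 + 13   → row C = row A − 1·row B = (13, 1, −1)   [check: 1·59 − 1·46 = 13]
  46 = 3·13 + 7   → row D = row B − 3·row C = (7, −3, 4)   [check: −3·59 + 4·46 = 7]
  13 = 1·7 + 6   → row E = row C − 1·row D = (6, 4, −5)   [check: 4·59 − 5·46 = 6]
  7 = 1·6 + 1   → row F = row D − 1·row E = (1, −7, 9)   [check: −7·59 + 9·46 = 1]
  6 = 6·1 + 0   → remainder 0, stop. gcd = 1 (last nonzero row F).
The gcd is 1, so 46 is invertible mod 59. The last nonzero row gives −7·59 + 9·46 = 1, so t = 9. So 46^(−1) ≡ 9 (mod 59). Verify: 46 · 9 = 414 ≡ 1 (mod 59). ✓

Final answer: 46^(−1) ≡ 9 (mod 59)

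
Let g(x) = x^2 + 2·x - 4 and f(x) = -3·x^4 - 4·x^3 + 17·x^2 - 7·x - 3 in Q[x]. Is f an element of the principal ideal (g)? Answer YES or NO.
In Q[x] the ideal (g) consists of all multiples of g, so f ∈ (g) iff g | f, i.e. iff the remainder of f on division by g is 0. Divide f by g (g is monic, so eliminate the leading term of the running remainder at each step):
  leading term -3·x^4: subtract (-3·x^2)·g(x) = -3·x^4 - 6·x^3 + 12·x^2, leaving 2·x^3 + 5·x^2 - 7·x - 3
  leading term 2·x^3: subtract (2·x)·g(x) = 2·x^3 + 4·x^2 - 8·x, leaving x^2 + x - 3
  leading term x^2: subtract (1)·g(x) = x^2 + 2·x - 4, leaving 1 - x
The remainder r(x) = 1 - x ≠ 0 (and deg r < deg g), so g ∤ f, i.e. f ∉ (g).

Final answer: NO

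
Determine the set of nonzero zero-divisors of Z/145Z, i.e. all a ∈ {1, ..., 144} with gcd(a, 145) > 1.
nonzero zero-divisors of Z/145Z = {5, 10, 15, 20, 25, 29, 30, 35, 40, 45, 50, 55, 58, 60, 65, 70, 75, 80, 85, 87, 90, 95, 100, 105, 110, 115, 116, 120, 125, 130, 135, 140}

An element a ∈ Z/145Z (with a ≠ 0) is a zero-divisor iff gcd(a, 145) > 1 (because a is a unit precisely when gcd(a, n) = 1, and in Z/nZ every nonzero, non-unit element is a zero-divisor). Scan a = 1, ..., 144 and keep those with gcd(a, 145) > 1:
  gcd(5, 145) = 5, gcd(10, 145) = 5, gcd(15, 145) = 5, gcd(20, 145) = 5, gcd(25, 145) = 5, gcd(29, 145) = 29, gcd(30, 145) = 5, gcd(35, 145) = 5, gcd(40, 145) = 5, gcd(45, 145) = 5, gcd(50, 145) = 5, gcd(55, 145) = 5, gcd(58, 145) = 29, gcd(60, 145) = 5, gcd(65, 145) = 5, gcd(70, 145) = 5, gcd(75, 145) = 5, gcd(80, 145) = 5, gcd(85, 145) = 5, gcd(87, 145) = 29, gcd(90, 145) = 5, gcd(95, 145) = 5, gcd(100, 145) = 5, gcd(105, 145) = 5, gcd(110, 145) = 5, gcd(115, 145) = 5, gcd(116, 145) = 29, gcd(120, 145) = 5, gcd(125, 145) = 5, gcd(130, 145) = 5, gcd(135, 145) = 5, gcd(140, 145) = 5.
All other a ∈ {1, ..., 144} have gcd(a, 145) = 1 and are units. So the nonzero zero-divisors are exactly the 32 values of a appearing in this scan.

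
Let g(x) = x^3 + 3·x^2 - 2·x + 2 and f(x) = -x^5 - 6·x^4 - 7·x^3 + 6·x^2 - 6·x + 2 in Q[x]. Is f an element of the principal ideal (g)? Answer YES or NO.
In Q[x] the ideal (g) consists of all multiples of g, so f ∈ (g) iff g | f, i.e. iff the remainder of f on division by g is 0. Divide f by g (g is monic, so eliminate the leading term of the running remainder at each step):
  leading term -x^5: subtract (-x^2)·g(x) = -x^5 - 3·x^4 + 2·x^3 - 2·x^2, leaving -3·x^4 - 9·x^3 + 8·x^2 - 6·x + 2
  leading term -3·x^4: subtract (-3·x)·g(x) = -3·x^4 - 9·x^3 + 6·x^2 - 6·x, leaving 2·x^2 + 2
The remainder r(x) = 2·x^2 + 2 ≠ 0 (and deg r < deg g), so g ∤ f, i.e. f ∉ (g).

Final answer: NO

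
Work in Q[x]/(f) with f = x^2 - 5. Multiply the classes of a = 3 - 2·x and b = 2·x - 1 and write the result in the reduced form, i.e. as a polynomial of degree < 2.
First multiply in Q[x] without reducing: a · b = -4·x^2 + 8·x - 3. Now divide by f(x) = x^2 - 5, eliminating the leading term at each step:
  leading term -4·x^2: subtract (-4)·f(x) = 20 - 4·x^2, leaving 8·x - 23
The degree is now < 2, so this is the remainder. Hence a · b ≡ 8·x - 23 in Q[x]/(f).

Final answer: a · b ≡ 8·x - 23 (mod f(x))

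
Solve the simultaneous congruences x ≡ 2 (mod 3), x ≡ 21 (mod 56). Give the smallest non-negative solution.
The moduli 3, 56 are pairwise coprime, so by the CRT there is a unique solution mod 3·56 = 168.
Solve by successive substitution. Start with x ≡ 2 (mod 3).
  Combine with x ≡ 21 (mod 56): write x = 2 + 3·t and require 2 + 3·t ≡ 21 (mod 56), i.e. 3·t ≡ 21 − 2 ≡ 19 (mod 56). Since 3^(−1) ≡ 19 (mod 56), t ≡ 19·19 ≡ 25 (mod 56). So x ≡ 2 + 3·25 = 77 (mod 168).
Unique solution in [0, 168): x = 77.

Final answer: x ≡ 77 (mod 168); the representative in [0, 168) is 77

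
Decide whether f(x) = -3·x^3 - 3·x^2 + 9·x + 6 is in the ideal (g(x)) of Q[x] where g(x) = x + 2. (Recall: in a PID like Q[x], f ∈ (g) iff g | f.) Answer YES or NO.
YES

In Q[x] the ideal (g) consists of all multiples of g, so f ∈ (g) iff g | f, i.e. iff the remainder of f on division by g is 0. Divide f by g (g is monic, so eliminate the leading term of the running remainder at each step):
  leading term -3·x^3: subtract (-3·x^2)·g(x) = -3·x^3 - 6·x^2, leaving 3·x^2 + 9·x + 6
  leading term 3·x^2: subtract (3·x)·g(x) = 3·x^2 + 6·x, leaving 3·x + 6
  leading term 3·x: subtract (3)·g(x) = 3·x + 6, leaving 0
The remainder is 0, so f(x) = g(x) · h(x) with h(x) = -3·x^2 + 3·x + 3. Hence g | f, i.e. f ∈ (g).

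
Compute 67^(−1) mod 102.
Apply the extended Euclidean algorithm to (102, 67), tracking rows (r, s, t) with s·102 + t·67 = r. Each division r_prev = q·r_cur + r_new produces the new row as (previous row) − q·(current row):
  row A: (102, 1, 0)   [1·102 + 0·67 = 102]
  row B: (67, 0, 1)   [0·102 + 1·67 = 67]
  102 = 1·67 + 35   → row C = row A − 1·row B = (35, 1, −1)   [check: 1·102 − 1·67 = 35]
  67 = 1·35 + 32   → row D = row B − 1·row C = (32, −1, 2)   [check: −1·102 + 2·67 = 32]
  35 = 1·32 + 3   → row E = row C − 1·row D = (3, 2, −3)   [check: 2·102 − 3·67 = 3]
  32 = 10·3 + 2   → row F = row D − 10·row E = (2, −21, 32)   [check: −21·102 + 32·67 = 2]
  3 = 1·2 + 1   → row G = row E − 1·row F = (1, 23, −35)   [check: 23·102 − 35·67 = 1]
  2 = 2·1 + 0   → remainder 0, stop. gcd = 1 (last nonzero row G).
The gcd is 1, so 67 is invertible mod 102. The last nonzero row gives 23·102 − 35·67 = 1, so t = −35. So 67^(−1) ≡ −35 ≡ 67 (mod 102). Verify: 67 · 67 = 4489 ≡ 1 (mod 102). ✓

Final answer: 67^(−1) ≡ 67 (mod 102)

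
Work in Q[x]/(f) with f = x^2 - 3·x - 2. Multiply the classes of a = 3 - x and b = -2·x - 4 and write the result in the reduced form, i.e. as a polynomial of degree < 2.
First multiply in Q[x] without reducing: a · b = 2·x^2 - 2·x - 12. Now divide by f(x) = x^2 - 3·x - 2, eliminating the leading term at each step:
  leading term 2·x^2: subtract (2)·f(x) = 2·x^2 - 6·x - 4, leaving 4·x - 8
The degree is now < 2, so this is the remainder. Hence a · b ≡ 4·x - 8 in Q[x]/(f).

Final answer: a · b ≡ 4·x - 8 (mod f(x))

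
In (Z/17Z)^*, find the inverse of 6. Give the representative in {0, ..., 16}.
Apply the extended Euclidean algorithm to (17, 6), tracking rows (r, s, t) with s·17 + t·6 = r. Each division r_prev = q·r_cur + r_new produces the new row as (previous row) − q·(current row):
  row A: (17, 1, 0)   [1·17 + 0·6 = 17]
  row B: (6, 0, 1)   [0·17 + 1·6 = 6]
  17 = 2·6 + 5   → row C = row A − 2·row B = (5, 1, −2)   [check: 1·17 − 2·6 = 5]
  6 = 1·5 + 1   → row D = row B − 1·row C = (1, −1, 3)   [check: −1·17 + 3·6 = 1]
  5 = 5·1 + 0   → remainder 0, stop. gcd = 1 (last nonzero row D).
The gcd is 1, so 6 is invertible mod 17. The last nonzero row gives −1·17 + 3·6 = 1, so t = 3. So 6^(−1) ≡ 3 (mod 17). Verify: 6 · 3 = 18 ≡ 1 (mod 17). ✓

Final answer: 6^(−1) ≡ 3 (mod 17)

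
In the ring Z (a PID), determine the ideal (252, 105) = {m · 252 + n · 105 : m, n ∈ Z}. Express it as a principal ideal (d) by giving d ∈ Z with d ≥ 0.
(252, 105) = (21); d = 21

In the PID Z, (a, b) is generated by gcd(a, b). Compute gcd(252, 105) with the extended Euclidean algorithm, tracking rows (r, s, t) with s·252 + t·105 = r:
  row A: (252, 1, 0)   [1·252 + 0·105 = 252]
  row B: (105, 0, 1)   [0·252 + 1·105 = 105]
  252 = 2·105 + 42   → row C = row A − 2·row B = (42, 1, −2)   [check: 1·252 − 2·105 = 42]
  105 = 2·42 + 21   → row D = row B − 2·row C = (21, −2, 5)   [check: −2·252 + 5·105 = 21]
  42 = 2·21 + 0   → remainder 0, stop. gcd = 21 (last nonzero row D).
So gcd(252, 105) = 21, with Bézout identity −2·252 + 5·105 = 21. Containment (⊇): the Bézout identity exhibits 21 as an element of (252, 105), giving (21) ⊆ (252, 105). Containment (⊆): since 21 | 252 and 21 | 105 (252 = 21·12, 105 = 21·5), every Z-linear combination of 252 and 105 is divisible by 21, so (252, 105) ⊆ (21). Therefore (252, 105) = (21), d = 21.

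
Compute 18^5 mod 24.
Use repeated squaring. Binary(5) = 101. Walk through the bits of the exponent 5 left-to-right: at each bit after the leading one, square the running value, then multiply by 18 if the bit is 1 (always reducing mod 24):
  bit 1 = 1 (leading): start with 18.
  bit 2 = 0: square 18^2 = 324 ≡ 12 (mod 24).
  bit 3 = 1: square 12^2 = 144 ≡ 0; bit is 1, so multiply 0·18 = 0 (mod 24).
Final value: 18^5 ≡ 0 (mod 24).

Final answer: 0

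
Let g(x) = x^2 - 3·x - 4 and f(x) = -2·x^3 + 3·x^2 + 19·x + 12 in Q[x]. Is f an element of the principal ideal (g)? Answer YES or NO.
In Q[x] the ideal (g) consists of all multiples of g, so f ∈ (g) iff g | f, i.e. iff the remainder of f on division by g is 0. Divide f by g (g is monic, so eliminate the leading term of the running remainder at each step):
  leading term -2·x^3: subtract (-2·x)·g(x) = -2·x^3 + 6·x^2 + 8·x, leaving -3·x^2 + 11·x + 12
  leading term -3·x^2: subtract (-3)·g(x) = -3·x^2 + 9·x + 12, leaving 2·x
The remainder r(x) = 2·x ≠ 0 (and deg r < deg g), so g ∤ f, i.e. f ∉ (g).

Final answer: NO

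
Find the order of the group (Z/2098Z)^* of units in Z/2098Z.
(Z/2098Z)^* consists of the classes a with gcd(a, 2098) = 1, so its order is φ(2098). φ is multiplicative, with φ(p^e) = p^e − p^(e−1). Factorise 2098 = 2 · 1049. Then
  φ(2098) = (2 − 1) · (1049 − 1) = 1 · 1048 = 1048.
Thus |(Z/2098Z)^*| = 1048.

Final answer: |(Z/2098Z)^*| = 1048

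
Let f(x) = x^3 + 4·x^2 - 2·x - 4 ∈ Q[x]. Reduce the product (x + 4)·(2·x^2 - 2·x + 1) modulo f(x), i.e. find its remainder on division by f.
a · b ≡ -2·x^2 - 3·x + 12 (mod f(x))

First multiply in Q[x] without reducing: a · b = 2·x^3 + 6·x^2 - 7·x + 4. Now divide by f(x) = x^3 + 4·x^2 - 2·x - 4, eliminating the leading term at each step:
  leading term 2·x^3: subtract (2)·f(x) = 2·x^3 + 8·x^2 - 4·x - 8, leaving -2·x^2 - 3·x + 12
The degree is now < 3, so this is the remainder. Hence a · b ≡ -2·x^2 - 3·x + 12 in Q[x]/(f).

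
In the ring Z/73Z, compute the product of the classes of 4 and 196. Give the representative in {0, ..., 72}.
54

Reduce the factors first: 196 ≡ 50 (mod 73), so 4 · 196 ≡ 4 · 50 (mod 73). 4 · 50 = 200. Dividing by 73: 200 = 2·73 + 54. So (4 · 196) mod 73 = 54.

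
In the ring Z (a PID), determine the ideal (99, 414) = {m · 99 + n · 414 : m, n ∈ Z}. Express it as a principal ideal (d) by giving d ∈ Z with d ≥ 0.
In the PID Z, (a, b) is generated by gcd(a, b). Compute gcd(414, 99) with the extended Euclidean algorithm, tracking rows (r, s, t) with s·414 + t·99 = r:
  row A: (414, 1, 0)   [1·414 + 0·99 = 414]
  row B: (99, 0, 1)   [0·414 + 1·99 = 99]
  414 = 4·99 + 18   → row C = row A − 4·row B = (18, 1, −4)   [check: 1·414 − 4·99 = 18]
  99 = 5·18 + 9   → row D = row B − 5·row C = (9, −5, 21)   [check: −5·414 + 21·99 = 9]
  18 = 2·9 + 0   → remainder 0, stop. gcd = 9 (last nonzero row D).
So gcd(99, 414) = 9, with Bézout identity −5·414 + 21·99 = 9. Containment (⊇): the Bézout identity exhibits 9 as an element of (99, 414), giving (9) ⊆ (99, 414). Containment (⊆): since 9 | 99 and 9 | 414 (99 = 9·11, 414 = 9·46), every Z-linear combination of 99 and 414 is divisible by 9, so (99, 414) ⊆ (9). Therefore (99, 414) = (9), d = 9.

Final answer: (99, 414) = (9); d = 9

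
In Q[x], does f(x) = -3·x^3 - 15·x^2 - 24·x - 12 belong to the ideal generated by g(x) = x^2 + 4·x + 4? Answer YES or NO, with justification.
In Q[x] the ideal (g) consists of all multiples of g, so f ∈ (g) iff g | f, i.e. iff the remainder of f on division by g is 0. Divide f by g (g is monic, so eliminate the leading term of the running remainder at each step):
  leading term -3·x^3: subtract (-3·x)·g(x) = -3·x^3 - 12·x^2 - 12·x, leaving -3·x^2 - 12·x - 12
  leading term -3·x^2: subtract (-3)·g(x) = -3·x^2 - 12·x - 12, leaving 0
The remainder is 0, so f(x) = g(x) · h(x) with h(x) = -3·x - 3. Hence g | f, i.e. f ∈ (g).

Final answer: YES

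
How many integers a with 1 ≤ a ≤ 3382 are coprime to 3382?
The number of a ∈ {1, ..., 3382} with gcd(a, 3382) = 1 is by definition Euler's totient φ(3382). φ is multiplicative, with φ(p^e) = p^e − p^(e−1). Factorise 3382 = 2 · 19 · 89. Then
  φ(3382) = (2 − 1) · (19 − 1) · (89 − 1) = 1 · 18 · 88 = 1584.
So there are 1584 such integers.

Final answer: 1584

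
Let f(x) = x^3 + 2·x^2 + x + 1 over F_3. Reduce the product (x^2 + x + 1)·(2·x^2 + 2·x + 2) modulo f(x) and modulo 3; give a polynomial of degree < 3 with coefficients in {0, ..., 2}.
Multiply as integer polynomials: a · b = 2·x^4 + 4·x^3 + 6·x^2 + 4·x + 2. Reducing coefficients mod 3: a · b ≡ 2·x^4 + x^3 + x + 2. Now divide by f(x) = x^3 + 2·x^2 + x + 1 in F_3[x], eliminating the leading term at each step:
  leading term 2·x^4: subtract (2·x)·f(x) = 2·x^4 + x^3 + 2·x^2 + 2·x, leaving x^2 + 2·x + 2 (coefficients mod 3)
The degree is now < 3, so this is the remainder. Hence a · b ≡ x^2 + 2·x + 2 in F_3[x]/(f).

Final answer: a · b ≡ x^2 + 2·x + 2 (mod f(x))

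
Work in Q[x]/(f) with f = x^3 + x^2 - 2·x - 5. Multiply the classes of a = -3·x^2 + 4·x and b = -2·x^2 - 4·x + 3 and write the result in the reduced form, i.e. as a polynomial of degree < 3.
a · b ≡ -11·x^2 + 38·x - 10 (mod f(x))

First multiply in Q[x] without reducing: a · b = 6·x^4 + 4·x^3 - 25·x^2 + 12·x. Now divide by f(x) = x^3 + x^2 - 2·x - 5, eliminating the leading term at each step:
  leading term 6·x^4: subtract (6·x)·f(x) = 6·x^4 + 6·x^3 - 12·x^2 - 30·x, leaving -2·x^3 - 13·x^2 + 42·x
  leading term -2·x^3: subtract (-2)·f(x) = -2·x^3 - 2·x^2 + 4·x + 10, leaving -11·x^2 + 38·x - 10
The degree is now < 3, so this is the remainder. Hence a · b ≡ -11·x^2 + 38·x - 10 in Q[x]/(f).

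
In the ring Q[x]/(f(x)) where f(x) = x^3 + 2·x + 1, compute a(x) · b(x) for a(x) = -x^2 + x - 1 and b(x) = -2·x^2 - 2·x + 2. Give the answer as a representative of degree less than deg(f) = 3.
First multiply in Q[x] without reducing: a · b = 2·x^4 - 2·x^2 + 4·x - 2. Now divide by f(x) = x^3 + 2·x + 1, eliminating the leading term at each step:
  leading term 2·x^4: subtract (2·x)·f(x) = 2·x^4 + 4·x^2 + 2·x, leaving -6·x^2 + 2·x - 2
The degree is now < 3, so this is the remainder. Hence a · b ≡ -6·x^2 + 2·x - 2 in Q[x]/(f).

Final answer: a · b ≡ -6·x^2 + 2·x - 2 (mod f(x))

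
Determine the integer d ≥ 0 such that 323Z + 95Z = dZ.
In the PID Z, (a, b) is generated by gcd(a, b). Compute gcd(323, 95) with the extended Euclidean algorithm, tracking rows (r, s, t) with s·323 + t·95 = r:
  row A: (323, 1, 0)   [1·323 + 0·95 = 323]
  row B: (95, 0, 1)   [0·323 + 1·95 = 95]
  323 = 3·95 + 38   → row C = row A − 3·row B = (38, 1, −3)   [check: 1·323 − 3·95 = 38]
  95 = 2·38 + 19   → row D = row B − 2·row C = (19, −2, 7)   [check: −2·323 + 7·95 = 19]
  38 = 2·19 + 0   → remainder 0, stop. gcd = 19 (last nonzero row D).
So gcd(323, 95) = 19, with Bézout identity −2·323 + 7·95 = 19. Containment (⊇): the Bézout identity exhibits 19 as an element of (323, 95), giving (19) ⊆ (323, 95). Containment (⊆): since 19 | 323 and 19 | 95 (323 = 19·17, 95 = 19·5), every Z-linear combination of 323 and 95 is divisible by 19, so (323, 95) ⊆ (19). Therefore (323, 95) = (19), d = 19.

Final answer: (323, 95) = (19); d = 19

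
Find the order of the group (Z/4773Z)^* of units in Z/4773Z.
(Z/4773Z)^* consists of the classes a with gcd(a, 4773) = 1, so its order is φ(4773). φ is multiplicative, with φ(p^e) = p^e − p^(e−1). Factorise 4773 = 3 · 37 · 43. Then
  φ(4773) = (3 − 1) · (37 − 1) · (43 − 1) = 2 · 36 · 42 = 3024.
Thus |(Z/4773Z)^*| = 3024.

Final answer: |(Z/4773Z)^*| = 3024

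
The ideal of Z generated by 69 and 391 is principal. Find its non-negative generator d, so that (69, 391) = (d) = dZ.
(69, 391) = (23); d = 23

In the PID Z, (a, b) is generated by gcd(a, b). Compute gcd(391, 69) with the extended Euclidean algorithm, tracking rows (r, s, t) with s·391 + t·69 = r:
  row A: (391, 1, 0)   [1·391 + 0·69 = 391]
  row B: (69, 0, 1)   [0·391 + 1·69 = 69]
  391 = 5·69 + 46   → row C = row A − 5·row B = (46, 1, −5)   [check: 1·391 − 5·69 = 46]
  69 = 1·46 + 23   → row D = row B − 1·row C = (23, −1, 6)   [check: −1·391 + 6·69 = 23]
  46 = 2·23 + 0   → remainder 0, stop. gcd = 23 (last nonzero row D).
So gcd(69, 391) = 23, with Bézout identity −1·391 + 6·69 = 23. Containment (⊇): the Bézout identity exhibits 23 as an element of (69, 391), giving (23) ⊆ (69, 391). Containment (⊆): since 23 | 69 and 23 | 391 (69 = 23·3, 391 = 23·17), every Z-linear combination of 69 and 391 is divisible by 23, so (69, 391) ⊆ (23). Therefore (69, 391) = (23), d = 23.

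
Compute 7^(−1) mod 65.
7^(−1) ≡ 28 (mod 65)

Apply the extended Euclidean algorithm to (65, 7), tracking rows (r, s, t) with s·65 + t·7 = r. Each division r_prev = q·r_cur + r_new produces the new row as (previous row) − q·(current row):
  row A: (65, 1, 0)   [1·65 + 0·7 = 65]
  row B: (7, 0, 1)   [0·65 + 1·7 = 7]
  65 = 9·7 + 2   → row C = row A − 9·row B = (2, 1, −9)   [check: 1·65 − 9·7 = 2]
  7 = 3·2 + 1   → row D = row B − 3·row C = (1, −3, 28)   [check: −3·65 + 28·7 = 1]
  2 = 2·1 + 0   → remainder 0, stop. gcd = 1 (last nonzero row D).
The gcd is 1, so 7 is invertible mod 65. The last nonzero row gives −3·65 + 28·7 = 1, so t = 28. So 7^(−1) ≡ 28 (mod 65). Verify: 7 · 28 = 196 ≡ 1 (mod 65). ✓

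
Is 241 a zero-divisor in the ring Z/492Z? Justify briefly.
gcd(241, 492) = 1, so 241 is a unit in Z/492Z (it has a multiplicative inverse). A unit cannot be a zero-divisor: if 241·b ≡ 0 then multiplying both sides by 241^(−1) gives b ≡ 0. So 241 is not a zero-divisor.

Final answer: NO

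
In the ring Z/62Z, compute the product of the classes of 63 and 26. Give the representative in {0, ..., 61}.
Reduce the factors first: 63 ≡ 1 (mod 62), so 63 · 26 ≡ 1 · 26 (mod 62). 1 · 26 = 26. Dividing by 62: 26 = 0·62 + 26. So (63 · 26) mod 62 = 26.

Final answer: 26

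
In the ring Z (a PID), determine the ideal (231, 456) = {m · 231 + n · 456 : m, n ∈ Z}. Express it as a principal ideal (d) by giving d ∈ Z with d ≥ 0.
(231, 456) = (3); d = 3

In the PID Z, (a, b) is generated by gcd(a, b). Compute gcd(456, 231) with the extended Euclidean algorithm, tracking rows (r, s, t) with s·456 + t·231 = r:
  row A: (456, 1, 0)   [1·456 + 0·231 = 456]
  row B: (231, 0, 1)   [0·456 + 1·231 = 231]
  456 = 1·231 + 225   → row C = row A − 1·row B = (225, 1, −1)   [check: 1·456 − 1·231 = 225]
  231 = 1·225 + 6   → row D = row B − 1·row C = (6, −1, 2)   [check: −1·456 + 2·231 = 6]
  225 = 37·6 + 3   → row E = row C − 37·row D = (3, 38, −75)   [check: 38·456 − 75·231 = 3]
  6 = 2·3 + 0   → remainder 0, stop. gcd = 3 (last nonzero row E).
So gcd(231, 456) = 3, with Bézout identity 38·456 − 75·231 = 3. Containment (⊇): the Bézout identity exhibits 3 as an element of (231, 456), giving (3) ⊆ (231, 456). Containment (⊆): since 3 | 231 and 3 | 456 (231 = 3·77, 456 = 3·152), every Z-linear combination of 231 and 456 is divisible by 3, so (231, 456) ⊆ (3). Therefore (231, 456) = (3), d = 3.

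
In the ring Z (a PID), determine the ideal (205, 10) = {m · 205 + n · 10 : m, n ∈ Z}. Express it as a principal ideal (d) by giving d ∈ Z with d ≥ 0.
(205, 10) = (5); d = 5

In the PID Z, (a, b) is generated by gcd(a, b). Compute gcd(205, 10) with the extended Euclidean algorithm, tracking rows (r, s, t) with s·205 + t·10 = r:
  row A: (205, 1, 0)   [1·205 + 0·10 = 205]
  row B: (10, 0, 1)   [0·205 + 1·10 = 10]
  205 = 20·10 + 5   → row C = row A − 20·row B = (5, 1, −20)   [check: 1·205 − 20·10 = 5]
  10 = 2·5 + 0   → remainder 0, stop. gcd = 5 (last nonzero row C).
So gcd(205, 10) = 5, with Bézout identity 1·205 − 20·10 = 5. Containment (⊇): the Bézout identity exhibits 5 as an element of (205, 10), giving (5) ⊆ (205, 10). Containment (⊆): since 5 | 205 and 5 | 10 (205 = 5·41, 10 = 5·2), every Z-linear combination of 205 and 10 is divisible by 5, so (205, 10) ⊆ (5). Therefore (205, 10) = (5), d = 5.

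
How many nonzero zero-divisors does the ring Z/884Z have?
Z/884Z has 499 nonzero zero-divisors

In Z/884Z each nonzero element is either a unit (gcd with 884 is 1) or a zero-divisor (gcd > 1). The number of units is φ(884): factorise 884 = 2^2 · 13 · 17, so φ(884) = (2^2 − 2^1) · (13 − 1) · (17 − 1) = 2 · 12 · 16 = 384. The nonzero elements number 884 − 1 = 883. Hence the nonzero zero-divisors number 883 − 384 = 499.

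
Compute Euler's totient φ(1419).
φ(1419) = 840

φ is multiplicative, with φ(p^e) = p^e − p^(e−1). Factorise 1419 = 3 · 11 · 43. Then
  φ(1419) = (3 − 1) · (11 − 1) · (43 − 1) = 2 · 10 · 42 = 840.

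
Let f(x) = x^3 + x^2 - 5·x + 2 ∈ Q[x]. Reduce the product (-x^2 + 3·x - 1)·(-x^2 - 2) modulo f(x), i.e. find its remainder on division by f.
a · b ≡ 12·x^2 - 28·x + 10 (mod f(x))

First multiply in Q[x] without reducing: a · b = x^4 - 3·x^3 + 3·x^2 - 6·x + 2. Now divide by f(x) = x^3 + x^2 - 5·x + 2, eliminating the leading term at each step:
  leading term x^4: subtract (x)·f(x) = x^4 + x^3 - 5·x^2 + 2·x, leaving -4·x^3 + 8·x^2 - 8·x + 2
  leading term -4·x^3: subtract (-4)·f(x) = -4·x^3 - 4·x^2 + 20·x - 8, leaving 12·x^2 - 28·x + 10
The degree is now < 3, so this is the remainder. Hence a · b ≡ 12·x^2 - 28·x + 10 in Q[x]/(f).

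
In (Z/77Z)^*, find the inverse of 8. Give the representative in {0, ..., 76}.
8^(−1) ≡ 29 (mod 77)

Apply the extended Euclidean algorithm to (77, 8), tracking rows (r, s, t) with s·77 + t·8 = r. Each division r_prev = q·r_cur + r_new produces the new row as (previous row) − q·(current row):
  row A: (77, 1, 0)   [1·77 + 0·8 = 77]
  row B: (8, 0, 1)   [0·77 + 1·8 = 8]
  77 = 9·8 + 5   → row C = row A − 9·row B = (5, 1, −9)   [check: 1·77 − 9·8 = 5]
  8 = 1·5 + 3   → row D = row B − 1·row C = (3, −1, 10)   [check: −1·77 + 10·8 = 3]
  5 = 1·3 + 2   → row E = row C − 1·row D = (2, 2, −19)   [check: 2·77 − 19·8 = 2]
  3 = 1·2 + 1   → row F = row D − 1·row E = (1, −3, 29)   [check: −3·77 + 29·8 = 1]
  2 = 2·1 + 0   → remainder 0, stop. gcd = 1 (last nonzero row F).
The gcd is 1, so 8 is invertible mod 77. The last nonzero row gives −3·77 + 29·8 = 1, so t = 29. So 8^(−1) ≡ 29 (mod 77). Verify: 8 · 29 = 232 ≡ 1 (mod 77). ✓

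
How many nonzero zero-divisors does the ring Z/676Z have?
Z/676Z has 363 nonzero zero-divisors

In Z/676Z each nonzero element is either a unit (gcd with 676 is 1) or a zero-divisor (gcd > 1). The number of units is φ(676): factorise 676 = 2^2 · 13^2, so φ(676) = (2^2 − 2^1) · (13^2 − 13^1) = 2 · 156 = 312. The nonzero elements number 676 − 1 = 675. Hence the nonzero zero-divisors number 675 − 312 = 363.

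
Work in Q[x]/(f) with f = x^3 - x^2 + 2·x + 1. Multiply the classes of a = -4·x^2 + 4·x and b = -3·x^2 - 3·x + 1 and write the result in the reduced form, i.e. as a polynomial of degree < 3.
First multiply in Q[x] without reducing: a · b = 12·x^4 - 16·x^2 + 4·x. Now divide by f(x) = x^3 - x^2 + 2·x + 1, eliminating the leading term at each step:
  leading term 12·x^4: subtract (12·x)·f(x) = 12·x^4 - 12·x^3 + 24·x^2 + 12·x, leaving 12·x^3 - 40·x^2 - 8·x
  leading term 12·x^3: subtract (12)·f(x) = 12·x^3 - 12·x^2 + 24·x + 12, leaving -28·x^2 - 32·x - 12
The degree is now < 3, so this is the remainder. Hence a · b ≡ -28·x^2 - 32·x - 12 in Q[x]/(f).

Final answer: a · b ≡ -28·x^2 - 32·x - 12 (mod f(x))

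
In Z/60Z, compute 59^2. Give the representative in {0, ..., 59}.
1

Use repeated squaring. Binary(2) = 10. Walk through the bits of the exponent 2 left-to-right: at each bit after the leading one, square the running value, then multiply by 59 if the bit is 1 (always reducing mod 60):
  bit 1 = 1 (leading): start with 59.
  bit 2 = 0: square 59^2 = 3481 ≡ 1 (mod 60).
Final value: 59^2 ≡ 1 (mod 60).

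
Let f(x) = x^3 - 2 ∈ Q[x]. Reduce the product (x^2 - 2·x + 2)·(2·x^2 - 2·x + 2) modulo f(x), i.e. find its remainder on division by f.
a · b ≡ 10·x^2 - 4·x - 8 (mod f(x))

First multiply in Q[x] without reducing: a · b = 2·x^4 - 6·x^3 + 10·x^2 - 8·x + 4. Now divide by f(x) = x^3 - 2, eliminating the leading term at each step:
  leading term 2·x^4: subtract (2·x)·f(x) = 2·x^4 - 4·x, leaving -6·x^3 + 10·x^2 - 4·x + 4
  leading term -6·x^3: subtract (-6)·f(x) = 12 - 6·x^3, leaving 10·x^2 - 4·x - 8
The degree is now < 3, so this is the remainder. Hence a · b ≡ 10·x^2 - 4·x - 8 in Q[x]/(f).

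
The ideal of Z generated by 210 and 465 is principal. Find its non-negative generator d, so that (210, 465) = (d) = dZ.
(210, 465) = (15); d = 15

In the PID Z, (a, b) is generated by gcd(a, b). Compute gcd(465, 210) with the extended Euclidean algorithm, tracking rows (r, s, t) with s·465 + t·210 = r:
  row A: (465, 1, 0)   [1·465 + 0·210 = 465]
  row B: (210, 0, 1)   [0·465 + 1·210 = 210]
  465 = 2·210 + 45   → row C = row A − 2·row B = (45, 1, −2)   [check: 1·465 − 2·210 = 45]
  210 = 4·45 + 30   → row D = row B − 4·row C = (30, −4, 9)   [check: −4·465 + 9·210 = 30]
  45 = 1·30 + 15   → row E = row C − 1·row D = (15, 5, −11)   [check: 5·465 − 11·210 = 15]
  30 = 2·15 + 0   → remainder 0, stop. gcd = 15 (last nonzero row E).
So gcd(210, 465) = 15, with Bézout identity 5·465 − 11·210 = 15. Containment (⊇): the Bézout identity exhibits 15 as an element of (210, 465), giving (15) ⊆ (210, 465). Containment (⊆): since 15 | 210 and 15 | 465 (210 = 15·14, 465 = 15·31), every Z-linear combination of 210 and 465 is divisible by 15, so (210, 465) ⊆ (15). Therefore (210, 465) = (15), d = 15.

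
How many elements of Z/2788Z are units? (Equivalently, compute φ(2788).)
Z/2788Z has φ(2788) = 1280 units

An element a ∈ Z/2788Z is a unit iff gcd(a, 2788) = 1, so the number of units is φ(2788). φ is multiplicative, with φ(p^e) = p^e − p^(e−1). Factorise 2788 = 2^2 · 17 · 41. Then
  φ(2788) = (2^2 − 2^1) · (17 − 1) · (41 − 1) = 2 · 16 · 40 = 1280.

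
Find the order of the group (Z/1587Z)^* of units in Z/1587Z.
|(Z/1587Z)^*| = 1012

(Z/1587Z)^* consists of the classes a with gcd(a, 1587) = 1, so its order is φ(1587). φ is multiplicative, with φ(p^e) = p^e − p^(e−1). Factorise 1587 = 3 · 23^2. Then
  φ(1587) = (3 − 1) · (23^2 − 23^1) = 2 · 506 = 1012.
Thus |(Z/1587Z)^*| = 1012.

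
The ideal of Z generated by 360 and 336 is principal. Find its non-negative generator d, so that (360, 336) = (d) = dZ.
(360, 336) = (24); d = 24

In the PID Z, (a, b) is generated by gcd(a, b). Compute gcd(360, 336) with the extended Euclidean algorithm, tracking rows (r, s, t) with s·360 + t·336 = r:
  row A: (360, 1, 0)   [1·360 + 0·336 = 360]
  row B: (336, 0, 1)   [0·360 + 1·336 = 336]
  360 = 1·336 + 24   → row C = row A − 1·row B = (24, 1, −1)   [check: 1·360 − 1·336 = 24]
  336 = 14·24 + 0   → remainder 0, stop. gcd = 24 (last nonzero row C).
So gcd(360, 336) = 24, with Bézout identity 1·360 − 1·336 = 24. Containment (⊇): the Bézout identity exhibits 24 as an element of (360, 336), giving (24) ⊆ (360, 336). Containment (⊆): since 24 | 360 and 24 | 336 (360 = 24·15, 336 = 24·14), every Z-linear combination of 360 and 336 is divisible by 24, so (360, 336) ⊆ (24). Therefore (360, 336) = (24), d = 24.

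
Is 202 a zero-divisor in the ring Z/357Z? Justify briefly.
NO

gcd(202, 357) = 1, so 202 is a unit in Z/357Z (it has a multiplicative inverse). A unit cannot be a zero-divisor: if 202·b ≡ 0 then multiplying both sides by 202^(−1) gives b ≡ 0. So 202 is not a zero-divisor.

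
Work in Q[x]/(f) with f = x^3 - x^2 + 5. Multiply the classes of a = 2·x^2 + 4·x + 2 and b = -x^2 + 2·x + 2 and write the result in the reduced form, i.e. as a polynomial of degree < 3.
First multiply in Q[x] without reducing: a · b = -2·x^4 + 10·x^2 + 12·x + 4. Now divide by f(x) = x^3 - x^2 + 5, eliminating the leading term at each step:
  leading term -2·x^4: subtract (-2·x)·f(x) = -2·x^4 + 2·x^3 - 10·x, leaving -2·x^3 + 10·x^2 + 22·x + 4
  leading term -2·x^3: subtract (-2)·f(x) = -2·x^3 + 2·x^2 - 10, leaving 8·x^2 + 22·x + 14
The degree is now < 3, so this is the remainder. Hence a · b ≡ 8·x^2 + 22·x + 14 in Q[x]/(f).

Final answer: a · b ≡ 8·x^2 + 22·x + 14 (mod f(x))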